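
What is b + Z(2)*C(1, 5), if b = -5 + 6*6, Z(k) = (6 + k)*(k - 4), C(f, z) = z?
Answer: -49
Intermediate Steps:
Z(k) = (-4 + k)*(6 + k) (Z(k) = (6 + k)*(-4 + k) = (-4 + k)*(6 + k))
b = 31 (b = -5 + 36 = 31)
b + Z(2)*C(1, 5) = 31 + (-24 + 2² + 2*2)*5 = 31 + (-24 + 4 + 4)*5 = 31 - 16*5 = 31 - 80 = -49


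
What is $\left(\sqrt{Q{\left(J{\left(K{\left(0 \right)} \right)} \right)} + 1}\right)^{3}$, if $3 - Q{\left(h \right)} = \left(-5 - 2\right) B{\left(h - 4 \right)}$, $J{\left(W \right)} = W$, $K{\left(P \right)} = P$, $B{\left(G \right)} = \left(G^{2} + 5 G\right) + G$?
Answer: $- 104 i \sqrt{13} \approx - 374.98 i$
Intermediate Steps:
$B{\left(G \right)} = G^{2} + 6 G$
$Q{\left(h \right)} = 3 + 7 \left(-4 + h\right) \left(2 + h\right)$ ($Q{\left(h \right)} = 3 - \left(-5 - 2\right) \left(h - 4\right) \left(6 + \left(h - 4\right)\right) = 3 - - 7 \left(-4 + h\right) \left(6 + \left(-4 + h\right)\right) = 3 - - 7 \left(-4 + h\right) \left(2 + h\right) = 3 + 7 \left(-4 + h\right) \left(2 + h\right)$)
$\left(\sqrt{Q{\left(J{\left(K{\left(0 \right)} \right)} \right)} + 1}\right)^{3} = \left(\sqrt{\left(3 + 7 \left(-4 + 0\right) \left(2 + 0\right)\right) + 1}\right)^{3} = \left(\sqrt{\left(3 + 7 \left(-4\right) 2\right) + 1}\right)^{3} = \left(\sqrt{\left(3 - 56\right) + 1}\right)^{3} = \left(\sqrt{-53 + 1}\right)^{3} = \left(\sqrt{-52}\right)^{3} = \left(2 i \sqrt{13}\right)^{3} = - 104 i \sqrt{13}$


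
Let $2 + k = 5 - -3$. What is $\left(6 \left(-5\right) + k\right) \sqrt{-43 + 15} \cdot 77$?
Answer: $- 3696 i \sqrt{7} \approx - 9778.7 i$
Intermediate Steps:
$k = 6$ ($k = -2 + \left(5 - -3\right) = -2 + \left(5 + 3\right) = -2 + 8 = 6$)
$\left(6 \left(-5\right) + k\right) \sqrt{-43 + 15} \cdot 77 = \left(6 \left(-5\right) + 6\right) \sqrt{-43 + 15} \cdot 77 = \left(-30 + 6\right) \sqrt{-28} \cdot 77 = - 24 \cdot 2 i \sqrt{7} \cdot 77 = - 48 i \sqrt{7} \cdot 77 = - 3696 i \sqrt{7}$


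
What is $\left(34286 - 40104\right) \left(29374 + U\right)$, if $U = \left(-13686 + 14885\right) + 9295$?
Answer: $-231952024$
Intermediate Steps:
$U = 10494$ ($U = 1199 + 9295 = 10494$)
$\left(34286 - 40104\right) \left(29374 + U\right) = \left(34286 - 40104\right) \left(29374 + 10494\right) = \left(-5818\right) 39868 = -231952024$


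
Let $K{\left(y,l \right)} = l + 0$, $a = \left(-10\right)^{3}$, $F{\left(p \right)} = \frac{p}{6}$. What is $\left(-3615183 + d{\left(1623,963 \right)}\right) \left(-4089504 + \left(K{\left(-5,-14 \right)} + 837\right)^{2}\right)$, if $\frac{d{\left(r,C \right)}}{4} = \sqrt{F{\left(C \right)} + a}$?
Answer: $12335637053025 - 6824350 i \sqrt{3358} \approx 1.2336 \cdot 10^{13} - 3.9546 \cdot 10^{8} i$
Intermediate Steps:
$F{\left(p \right)} = \frac{p}{6}$ ($F{\left(p \right)} = p \frac{1}{6} = \frac{p}{6}$)
$a = -1000$
$K{\left(y,l \right)} = l$
$d{\left(r,C \right)} = 4 \sqrt{-1000 + \frac{C}{6}}$ ($d{\left(r,C \right)} = 4 \sqrt{\frac{C}{6} - 1000} = 4 \sqrt{-1000 + \frac{C}{6}}$)
$\left(-3615183 + d{\left(1623,963 \right)}\right) \left(-4089504 + \left(K{\left(-5,-14 \right)} + 837\right)^{2}\right) = \left(-3615183 + \frac{2 \sqrt{-36000 + 6 \cdot 963}}{3}\right) \left(-4089504 + \left(-14 + 837\right)^{2}\right) = \left(-3615183 + \frac{2 \sqrt{-36000 + 5778}}{3}\right) \left(-4089504 + 823^{2}\right) = \left(-3615183 + \frac{2 \sqrt{-30222}}{3}\right) \left(-4089504 + 677329\right) = \left(-3615183 + \frac{2 \cdot 3 i \sqrt{3358}}{3}\right) \left(-3412175\right) = \left(-3615183 + 2 i \sqrt{3358}\right) \left(-3412175\right) = 12335637053025 - 6824350 i \sqrt{3358}$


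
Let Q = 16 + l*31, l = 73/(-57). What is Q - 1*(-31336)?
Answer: 1784801/57 ≈ 31312.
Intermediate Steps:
l = -73/57 (l = 73*(-1/57) = -73/57 ≈ -1.2807)
Q = -1351/57 (Q = 16 - 73/57*31 = 16 - 2263/57 = -1351/57 ≈ -23.702)
Q - 1*(-31336) = -1351/57 - 1*(-31336) = -1351/57 + 31336 = 1784801/57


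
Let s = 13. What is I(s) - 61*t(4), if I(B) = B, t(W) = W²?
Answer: -963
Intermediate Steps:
I(s) - 61*t(4) = 13 - 61*4² = 13 - 61*16 = 13 - 976 = -963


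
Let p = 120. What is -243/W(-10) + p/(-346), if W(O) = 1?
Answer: -42099/173 ≈ -243.35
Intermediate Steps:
-243/W(-10) + p/(-346) = -243/1 + 120/(-346) = -243*1 + 120*(-1/346) = -243 - 60/173 = -42099/173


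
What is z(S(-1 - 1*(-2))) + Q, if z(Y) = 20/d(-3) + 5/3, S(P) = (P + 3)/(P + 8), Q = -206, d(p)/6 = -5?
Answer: -205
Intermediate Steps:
d(p) = -30 (d(p) = 6*(-5) = -30)
S(P) = (3 + P)/(8 + P)
z(Y) = 1 (z(Y) = 20/(-30) + 5/3 = 20*(-1/30) + 5*(1/3) = -2/3 + 5/3 = 1)
z(S(-1 - 1*(-2))) + Q = 1 - 206 = -205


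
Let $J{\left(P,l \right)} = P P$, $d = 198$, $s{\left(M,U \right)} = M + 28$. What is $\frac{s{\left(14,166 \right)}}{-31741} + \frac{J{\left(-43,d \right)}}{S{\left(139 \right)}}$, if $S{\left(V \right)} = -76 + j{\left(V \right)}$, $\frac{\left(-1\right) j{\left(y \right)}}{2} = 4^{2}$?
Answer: $- \frac{58693645}{3428028} \approx -17.122$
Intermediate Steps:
$s{\left(M,U \right)} = 28 + M$
$j{\left(y \right)} = -32$ ($j{\left(y \right)} = - 2 \cdot 4^{2} = \left(-2\right) 16 = -32$)
$J{\left(P,l \right)} = P^{2}$
$S{\left(V \right)} = -108$ ($S{\left(V \right)} = -76 - 32 = -108$)
$\frac{s{\left(14,166 \right)}}{-31741} + \frac{J{\left(-43,d \right)}}{S{\left(139 \right)}} = \frac{28 + 14}{-31741} + \frac{\left(-43\right)^{2}}{-108} = 42 \left(- \frac{1}{31741}\right) + 1849 \left(- \frac{1}{108}\right) = - \frac{42}{31741} - \frac{1849}{108} = - \frac{58693645}{3428028}$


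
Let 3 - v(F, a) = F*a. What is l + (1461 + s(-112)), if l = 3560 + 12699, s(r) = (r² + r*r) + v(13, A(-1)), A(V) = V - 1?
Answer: 42837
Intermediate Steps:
A(V) = -1 + V
v(F, a) = 3 - F*a
s(r) = 29 + 2*r² (s(r) = (r² + r*r) + (3 - 1*13*(-1 - 1)) = (r² + r²) + (3 - 1*13*(-2)) = 2*r² + (3 + 26) = 2*r² + 29 = 29 + 2*r²)
l = 16259
l + (1461 + s(-112)) = 16259 + (1461 + (29 + 2*(-112)²)) = 16259 + (1461 + (29 + 2*12544)) = 16259 + (1461 + (29 + 25088)) = 16259 + (1461 + 25117) = 16259 + 26578 = 42837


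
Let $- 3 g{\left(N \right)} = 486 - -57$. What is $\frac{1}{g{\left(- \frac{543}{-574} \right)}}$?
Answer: $- \frac{1}{181} \approx -0.0055249$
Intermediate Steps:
$g{\left(N \right)} = -181$ ($g{\left(N \right)} = - \frac{486 - -57}{3} = - \frac{486 + 57}{3} = \left(- \frac{1}{3}\right) 543 = -181$)
$\frac{1}{g{\left(- \frac{543}{-574} \right)}} = \frac{1}{-181} = - \frac{1}{181}$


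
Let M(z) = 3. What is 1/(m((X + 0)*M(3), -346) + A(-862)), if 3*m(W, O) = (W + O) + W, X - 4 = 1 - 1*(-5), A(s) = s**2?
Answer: 3/2228846 ≈ 1.3460e-6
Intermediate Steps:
X = 10 (X = 4 + (1 - 1*(-5)) = 4 + (1 + 5) = 4 + 6 = 10)
m(W, O) = O/3 + 2*W/3 (m(W, O) = ((W + O) + W)/3 = ((O + W) + W)/3 = (O + 2*W)/3 = O/3 + 2*W/3)
1/(m((X + 0)*M(3), -346) + A(-862)) = 1/(((1/3)*(-346) + 2*((10 + 0)*3)/3) + (-862)**2) = 1/((-346/3 + 2*(10*3)/3) + 743044) = 1/((-346/3 + (2/3)*30) + 743044) = 1/((-346/3 + 20) + 743044) = 1/(-286/3 + 743044) = 1/(2228846/3) = 3/2228846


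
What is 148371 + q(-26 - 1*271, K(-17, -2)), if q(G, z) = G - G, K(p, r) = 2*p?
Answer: 148371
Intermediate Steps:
q(G, z) = 0
148371 + q(-26 - 1*271, K(-17, -2)) = 148371 + 0 = 148371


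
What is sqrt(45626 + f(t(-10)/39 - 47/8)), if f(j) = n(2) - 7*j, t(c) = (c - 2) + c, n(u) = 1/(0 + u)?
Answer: sqrt(1111463418)/156 ≈ 213.71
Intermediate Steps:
n(u) = 1/u
t(c) = -2 + 2*c (t(c) = (-2 + c) + c = -2 + 2*c)
f(j) = 1/2 - 7*j
sqrt(45626 + f(t(-10)/39 - 47/8)) = sqrt(45626 + (1/2 - 7*((-2 + 2*(-10))/39 - 47/8))) = sqrt(45626 + (1/2 - 7*((-2 - 20)*(1/39) - 47*1/8))) = sqrt(45626 + (1/2 - 7*(-22*1/39 - 47/8))) = sqrt(45626 + (1/2 - 7*(-22/39 - 47/8))) = sqrt(45626 + (1/2 - 7*(-2009/312))) = sqrt(45626 + (1/2 + 14063/312)) = sqrt(45626 + 14219/312) = sqrt(14249531/312) = sqrt(1111463418)/156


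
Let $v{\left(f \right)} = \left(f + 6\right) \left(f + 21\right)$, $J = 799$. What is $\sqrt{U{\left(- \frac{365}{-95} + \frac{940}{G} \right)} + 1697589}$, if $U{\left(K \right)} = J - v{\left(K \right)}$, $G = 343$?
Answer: $\frac{6 \sqrt{2003277428066}}{6517} \approx 1303.1$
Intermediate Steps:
$v{\left(f \right)} = \left(6 + f\right) \left(21 + f\right)$
$U{\left(K \right)} = 673 - K^{2} - 27 K$ ($U{\left(K \right)} = 799 - \left(126 + K^{2} + 27 K\right) = 673 - K^{2} - 27 K$)
$\sqrt{U{\left(- \frac{365}{-95} + \frac{940}{G} \right)} + 1697589} = \sqrt{\left(673 - \left(- \frac{365}{-95} + \frac{940}{343}\right)^{2} - 27 \left(- \frac{365}{-95} + \frac{940}{343}\right)\right) + 1697589} = \sqrt{\left(673 - \left(\left(-365\right) \left(- \frac{1}{95}\right) + 940 \cdot \frac{1}{343}\right)^{2} - 27 \left(\left(-365\right) \left(- \frac{1}{95}\right) + 940 \cdot \frac{1}{343}\right)\right) + 1697589} = \sqrt{\left(673 - \left(\frac{73}{19} + \frac{940}{343}\right)^{2} - 27 \left(\frac{73}{19} + \frac{940}{343}\right)\right) + 1697589} = \sqrt{\left(673 - \left(\frac{42899}{6517}\right)^{2} - \frac{1158273}{6517}\right) + 1697589} = \sqrt{\left(673 - \frac{1840324201}{42471289} - \frac{1158273}{6517}\right) + 1697589} = \sqrt{\frac{19194388155}{42471289} + 1697589} = \sqrt{\frac{72117987410376}{42471289}} = \frac{6 \sqrt{2003277428066}}{6517}$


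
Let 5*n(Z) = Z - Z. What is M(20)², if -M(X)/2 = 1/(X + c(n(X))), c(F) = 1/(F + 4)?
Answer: 64/6561 ≈ 0.0097546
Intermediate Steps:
n(Z) = 0 (n(Z) = (Z - Z)/5 = (⅕)*0 = 0)
c(F) = 1/(4 + F)
M(X) = -2/(¼ + X) (M(X) = -2/(X + 1/(4 + 0)) = -2/(X + 1/4) = -2/(X + ¼) = -2/(¼ + X))
M(20)² = (-8/(1 + 4*20))² = (-8/(1 + 80))² = (-8/81)² = 64/6561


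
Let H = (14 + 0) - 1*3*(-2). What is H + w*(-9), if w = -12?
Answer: 128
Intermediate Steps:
H = 20 (H = 14 - 3*(-2) = 14 + 6 = 20)
H + w*(-9) = 20 - 12*(-9) = 20 + 108 = 128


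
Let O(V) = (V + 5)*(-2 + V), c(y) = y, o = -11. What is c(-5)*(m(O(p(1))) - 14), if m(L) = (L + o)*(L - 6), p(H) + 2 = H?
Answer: -2000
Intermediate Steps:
p(H) = -2 + H
O(V) = (-2 + V)*(5 + V) (O(V) = (5 + V)*(-2 + V) = (-2 + V)*(5 + V))
m(L) = (-11 + L)*(-6 + L) (m(L) = (L - 11)*(L - 6) = (-11 + L)*(-6 + L))
c(-5)*(m(O(p(1))) - 14) = -5*((66 + (-10 + (-2 + 1)² + 3*(-2 + 1))² - 17*(-10 + (-2 + 1)² + 3*(-2 + 1))) - 14) = -5*((66 + (-10 + (-1)² + 3*(-1))² - 17*(-10 + (-1)² + 3*(-1))) - 14) = -5*((66 + (-10 + 1 - 3)² - 17*(-10 + 1 - 3)) - 14) = -5*((66 + (-12)² - 17*(-12)) - 14) = -5*((66 + 144 + 204) - 14) = -5*(414 - 14) = -5*400 = -2000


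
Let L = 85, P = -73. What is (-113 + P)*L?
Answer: -15810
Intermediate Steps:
(-113 + P)*L = (-113 - 73)*85 = -186*85 = -15810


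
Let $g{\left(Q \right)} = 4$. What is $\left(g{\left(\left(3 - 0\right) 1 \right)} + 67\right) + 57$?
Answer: $128$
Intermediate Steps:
$\left(g{\left(\left(3 - 0\right) 1 \right)} + 67\right) + 57 = \left(4 + 67\right) + 57 = 71 + 57 = 128$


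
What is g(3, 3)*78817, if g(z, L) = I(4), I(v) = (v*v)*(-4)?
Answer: -5044288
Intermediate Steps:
I(v) = -4*v² (I(v) = v²*(-4) = -4*v²)
g(z, L) = -64 (g(z, L) = -4*4² = -4*16 = -64)
g(3, 3)*78817 = -64*78817 = -5044288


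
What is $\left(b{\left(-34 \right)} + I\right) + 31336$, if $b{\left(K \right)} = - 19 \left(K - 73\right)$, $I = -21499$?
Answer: $11870$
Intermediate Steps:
$b{\left(K \right)} = 1387 - 19 K$ ($b{\left(K \right)} = - 19 \left(-73 + K\right) = 1387 - 19 K$)
$\left(b{\left(-34 \right)} + I\right) + 31336 = \left(\left(1387 - -646\right) - 21499\right) + 31336 = \left(\left(1387 + 646\right) - 21499\right) + 31336 = \left(2033 - 21499\right) + 31336 = -19466 + 31336 = 11870$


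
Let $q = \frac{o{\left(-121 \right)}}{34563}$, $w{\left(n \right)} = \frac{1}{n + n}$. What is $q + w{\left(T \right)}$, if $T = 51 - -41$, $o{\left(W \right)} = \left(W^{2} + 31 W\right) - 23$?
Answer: $\frac{2034091}{6359592} \approx 0.31985$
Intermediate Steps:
$o{\left(W \right)} = -23 + W^{2} + 31 W$
$T = 92$ ($T = 51 + 41 = 92$)
$w{\left(n \right)} = \frac{1}{2 n}$
$q = \frac{10867}{34563}$ ($q = \frac{-23 + \left(-121\right)^{2} + 31 \left(-121\right)}{34563} = \left(-23 + 14641 - 3751\right) \frac{1}{34563} = 10867 \cdot \frac{1}{34563} = \frac{10867}{34563} \approx 0.31441$)
$q + w{\left(T \right)} = \frac{10867}{34563} + \frac{1}{2 \cdot 92} = \frac{10867}{34563} + \frac{1}{2} \cdot \frac{1}{92} = \frac{10867}{34563} + \frac{1}{184} = \frac{2034091}{6359592}$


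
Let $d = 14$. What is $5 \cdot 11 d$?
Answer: $770$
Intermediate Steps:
$5 \cdot 11 d = 5 \cdot 11 \cdot 14 = 55 \cdot 14 = 770$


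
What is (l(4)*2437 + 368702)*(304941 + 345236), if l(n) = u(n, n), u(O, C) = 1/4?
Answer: 960470722365/4 ≈ 2.4012e+11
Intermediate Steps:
u(O, C) = ¼
l(n) = ¼
(l(4)*2437 + 368702)*(304941 + 345236) = ((¼)*2437 + 368702)*(304941 + 345236) = (2437/4 + 368702)*650177 = (1477245/4)*650177 = 960470722365/4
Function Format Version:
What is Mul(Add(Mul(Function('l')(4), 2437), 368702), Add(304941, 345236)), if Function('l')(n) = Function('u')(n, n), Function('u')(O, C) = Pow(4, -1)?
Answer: Rational(960470722365, 4) ≈ 2.4012e+11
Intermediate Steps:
Function('u')(O, C) = Rational(1, 4)
Function('l')(n) = Rational(1, 4)
Mul(Add(Mul(Function('l')(4), 2437), 368702), Add(304941, 345236)) = Mul(Add(Mul(Rational(1, 4), 2437), 368702), Add(304941, 345236)) = Mul(Add(Rational(2437, 4), 368702), 650177) = Mul(Rational(1477245, 4), 650177) = Rational(960470722365, 4)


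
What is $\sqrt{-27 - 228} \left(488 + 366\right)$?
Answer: $854 i \sqrt{255} \approx 13637.0 i$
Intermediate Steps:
$\sqrt{-27 - 228} \left(488 + 366\right) = \sqrt{-255} \cdot 854 = i \sqrt{255} \cdot 854 = 854 i \sqrt{255}$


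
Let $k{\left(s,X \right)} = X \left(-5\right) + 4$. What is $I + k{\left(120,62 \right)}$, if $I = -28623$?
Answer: $-28929$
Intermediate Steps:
$k{\left(s,X \right)} = 4 - 5 X$ ($k{\left(s,X \right)} = - 5 X + 4 = 4 - 5 X$)
$I + k{\left(120,62 \right)} = -28623 + \left(4 - 310\right) = -28623 - 306 = -28929$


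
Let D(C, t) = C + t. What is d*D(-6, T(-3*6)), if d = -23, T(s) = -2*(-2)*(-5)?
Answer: 598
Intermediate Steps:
T(s) = -20 (T(s) = 4*(-5) = -20)
d*D(-6, T(-3*6)) = -23*(-6 - 20) = -23*(-26) = 598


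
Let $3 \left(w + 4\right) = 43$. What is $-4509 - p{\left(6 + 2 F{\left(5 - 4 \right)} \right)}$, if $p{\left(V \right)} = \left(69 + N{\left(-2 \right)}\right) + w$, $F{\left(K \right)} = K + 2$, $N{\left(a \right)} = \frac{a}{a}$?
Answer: $- \frac{13768}{3} \approx -4589.3$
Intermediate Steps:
$w = \frac{31}{3}$ ($w = -4 + \frac{1}{3} \cdot 43 = -4 + \frac{43}{3} = \frac{31}{3} \approx 10.333$)
$N{\left(a \right)} = 1$
$F{\left(K \right)} = 2 + K$
$p{\left(V \right)} = \frac{241}{3}$ ($p{\left(V \right)} = \left(69 + 1\right) + \frac{31}{3} = 70 + \frac{31}{3} = \frac{241}{3}$)
$-4509 - p{\left(6 + 2 F{\left(5 - 4 \right)} \right)} = -4509 - \frac{241}{3} = - \frac{13768}{3}$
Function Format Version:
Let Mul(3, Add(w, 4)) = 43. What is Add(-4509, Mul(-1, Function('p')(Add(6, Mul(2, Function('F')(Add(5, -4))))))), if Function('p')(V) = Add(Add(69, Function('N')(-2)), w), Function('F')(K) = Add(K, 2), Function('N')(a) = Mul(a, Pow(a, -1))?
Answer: Rational(-13768, 3) ≈ -4589.3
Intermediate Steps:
w = Rational(31, 3) (w = Add(-4, Mul(Rational(1, 3), 43)) = Add(-4, Rational(43, 3)) = Rational(31, 3) ≈ 10.333)
Function('N')(a) = 1
Function('F')(K) = Add(2, K)
Function('p')(V) = Rational(241, 3) (Function('p')(V) = Add(Add(69, 1), Rational(31, 3)) = Add(70, Rational(31, 3)) = Rational(241, 3))
Add(-4509, Mul(-1, Function('p')(Add(6, Mul(2, Function('F')(Add(5, -4))))))) = Add(-4509, Mul(-1, Rational(241, 3))) = Add(-4509, Rational(-241, 3)) = Rational(-13768, 3)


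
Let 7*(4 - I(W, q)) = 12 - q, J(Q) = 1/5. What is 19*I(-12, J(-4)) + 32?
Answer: 2659/35 ≈ 75.971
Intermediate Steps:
J(Q) = ⅕
I(W, q) = 16/7 + q/7 (I(W, q) = 4 - (12 - q)/7 = 4 + (-12/7 + q/7) = 16/7 + q/7)
19*I(-12, J(-4)) + 32 = 19*(16/7 + (⅐)*(⅕)) + 32 = 19*(16/7 + 1/35) + 32 = 19*(81/35) + 32 = 1539/35 + 32 = 2659/35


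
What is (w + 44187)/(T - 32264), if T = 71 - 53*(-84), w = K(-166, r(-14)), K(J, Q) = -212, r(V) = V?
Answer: -43975/27741 ≈ -1.5852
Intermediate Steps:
w = -212
T = 4523 (T = 71 + 4452 = 4523)
(w + 44187)/(T - 32264) = (-212 + 44187)/(4523 - 32264) = 43975/(-27741) = 43975*(-1/27741) = -43975/27741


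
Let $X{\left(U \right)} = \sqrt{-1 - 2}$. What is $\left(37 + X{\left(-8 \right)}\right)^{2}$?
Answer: $\left(37 + i \sqrt{3}\right)^{2} \approx 1366.0 + 128.17 i$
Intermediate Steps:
$X{\left(U \right)} = i \sqrt{3}$ ($X{\left(U \right)} = \sqrt{-3} = i \sqrt{3}$)
$\left(37 + X{\left(-8 \right)}\right)^{2} = \left(37 + i \sqrt{3}\right)^{2}$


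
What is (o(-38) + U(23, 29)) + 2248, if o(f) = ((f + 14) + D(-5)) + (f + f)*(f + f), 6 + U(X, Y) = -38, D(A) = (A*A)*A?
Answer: 7831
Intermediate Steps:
D(A) = A³ (D(A) = A²*A = A³)
U(X, Y) = -44 (U(X, Y) = -6 - 38 = -44)
o(f) = -111 + f + 4*f² (o(f) = ((f + 14) + (-5)³) + (f + f)*(f + f) = ((14 + f) - 125) + (2*f)*(2*f) = (-111 + f) + 4*f² = -111 + f + 4*f²)
(o(-38) + U(23, 29)) + 2248 = ((-111 - 38 + 4*(-38)²) - 44) + 2248 = ((-111 - 38 + 4*1444) - 44) + 2248 = ((-111 - 38 + 5776) - 44) + 2248 = (5627 - 44) + 2248 = 5583 + 2248 = 7831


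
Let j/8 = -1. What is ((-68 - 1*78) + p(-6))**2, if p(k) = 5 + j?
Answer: 22201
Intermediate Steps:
j = -8 (j = 8*(-1) = -8)
p(k) = -3 (p(k) = 5 - 8 = -3)
((-68 - 1*78) + p(-6))**2 = ((-68 - 1*78) - 3)**2 = ((-68 - 78) - 3)**2 = (-146 - 3)**2 = (-149)**2 = 22201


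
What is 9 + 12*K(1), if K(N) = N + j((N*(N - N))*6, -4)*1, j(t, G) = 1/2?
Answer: 27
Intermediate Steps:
j(t, G) = ½
K(N) = ½ + N (K(N) = N + (½)*1 = N + ½ = ½ + N)
9 + 12*K(1) = 9 + 12*(½ + 1) = 9 + 12*(3/2) = 9 + 18 = 27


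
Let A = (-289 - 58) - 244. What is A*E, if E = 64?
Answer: -37824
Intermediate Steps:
A = -591 (A = -347 - 244 = -591)
A*E = -591*64 = -37824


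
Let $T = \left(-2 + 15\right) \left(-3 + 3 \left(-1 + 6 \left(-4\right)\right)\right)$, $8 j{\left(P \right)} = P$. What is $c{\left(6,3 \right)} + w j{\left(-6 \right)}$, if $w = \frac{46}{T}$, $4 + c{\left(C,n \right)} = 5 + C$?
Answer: $\frac{4755}{676} \approx 7.034$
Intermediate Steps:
$c{\left(C,n \right)} = 1 + C$ ($c{\left(C,n \right)} = -4 + \left(5 + C\right) = 1 + C$)
$j{\left(P \right)} = \frac{P}{8}$
$T = -1014$ ($T = 13 \left(-3 + 3 \left(-1 - 24\right)\right) = 13 \left(-3 + 3 \left(-25\right)\right) = 13 \left(-3 - 75\right) = 13 \left(-78\right) = -1014$)
$w = - \frac{23}{507}$ ($w = \frac{46}{-1014} = 46 \left(- \frac{1}{1014}\right) = - \frac{23}{507} \approx -0.045365$)
$c{\left(6,3 \right)} + w j{\left(-6 \right)} = \left(1 + 6\right) - \frac{23 \cdot \frac{1}{8} \left(-6\right)}{507} = 7 - - \frac{23}{676} = 7 + \frac{23}{676} = \frac{4755}{676}$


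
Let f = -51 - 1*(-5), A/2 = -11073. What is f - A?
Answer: 22100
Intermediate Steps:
A = -22146 (A = 2*(-11073) = -22146)
f = -46 (f = -51 + 5 = -46)
f - A = -46 - 1*(-22146) = -46 + 22146 = 22100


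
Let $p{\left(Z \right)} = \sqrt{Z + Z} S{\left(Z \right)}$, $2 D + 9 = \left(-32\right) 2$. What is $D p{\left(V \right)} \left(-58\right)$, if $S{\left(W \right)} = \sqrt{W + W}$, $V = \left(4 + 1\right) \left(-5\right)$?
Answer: $-105850$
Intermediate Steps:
$V = -25$ ($V = 5 \left(-5\right) = -25$)
$S{\left(W \right)} = \sqrt{2} \sqrt{W}$ ($S{\left(W \right)} = \sqrt{2 W} = \sqrt{2} \sqrt{W}$)
$D = - \frac{73}{2}$ ($D = - \frac{9}{2} + \frac{\left(-32\right) 2}{2} = - \frac{9}{2} + \frac{1}{2} \left(-64\right) = - \frac{9}{2} - 32 = - \frac{73}{2} \approx -36.5$)
$p{\left(Z \right)} = 2 Z$ ($p{\left(Z \right)} = \sqrt{Z + Z} \sqrt{2} \sqrt{Z} = \sqrt{2 Z} \sqrt{2} \sqrt{Z} = \sqrt{2} \sqrt{Z} \sqrt{2} \sqrt{Z} = 2 Z$)
$D p{\left(V \right)} \left(-58\right) = - \frac{73 \cdot 2 \left(-25\right)}{2} \left(-58\right) = \left(- \frac{73}{2}\right) \left(-50\right) \left(-58\right) = 1825 \left(-58\right) = -105850$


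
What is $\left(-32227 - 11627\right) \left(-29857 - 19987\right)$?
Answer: $2185858776$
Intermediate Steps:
$\left(-32227 - 11627\right) \left(-29857 - 19987\right) = \left(-32227 - 11627\right) \left(-49844\right) = \left(-43854\right) \left(-49844\right) = 2185858776$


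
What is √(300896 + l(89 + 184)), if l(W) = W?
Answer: 11*√2489 ≈ 548.79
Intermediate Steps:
√(300896 + l(89 + 184)) = √(300896 + (89 + 184)) = √(300896 + 273) = √301169 = 11*√2489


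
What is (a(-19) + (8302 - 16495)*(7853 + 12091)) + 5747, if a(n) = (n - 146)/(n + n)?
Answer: -6209026745/38 ≈ -1.6340e+8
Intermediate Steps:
a(n) = (-146 + n)/(2*n) (a(n) = (-146 + n)/((2*n)) = (-146 + n)*(1/(2*n)) = (-146 + n)/(2*n))
(a(-19) + (8302 - 16495)*(7853 + 12091)) + 5747 = ((½)*(-146 - 19)/(-19) + (8302 - 16495)*(7853 + 12091)) + 5747 = ((½)*(-1/19)*(-165) - 8193*19944) + 5747 = (165/38 - 163401192) + 5747 = -6209245131/38 + 5747 = -6209026745/38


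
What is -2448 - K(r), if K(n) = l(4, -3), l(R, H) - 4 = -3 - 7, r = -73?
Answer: -2442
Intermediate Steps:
l(R, H) = -6 (l(R, H) = 4 + (-3 - 7) = 4 - 10 = -6)
K(n) = -6
-2448 - K(r) = -2448 - 1*(-6) = -2448 + 6 = -2442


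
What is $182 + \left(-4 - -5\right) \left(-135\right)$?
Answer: $47$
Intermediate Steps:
$182 + \left(-4 - -5\right) \left(-135\right) = 182 + \left(-4 + 5\right) \left(-135\right) = 182 + 1 \left(-135\right) = 182 - 135 = 47$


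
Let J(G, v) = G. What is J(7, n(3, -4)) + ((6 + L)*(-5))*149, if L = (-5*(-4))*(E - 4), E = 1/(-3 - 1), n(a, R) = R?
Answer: 58862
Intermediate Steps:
E = -1/4 (E = 1/(-4) = -1/4 ≈ -0.25000)
L = -85 (L = (-5*(-4))*(-1/4 - 4) = 20*(-17/4) = -85)
J(7, n(3, -4)) + ((6 + L)*(-5))*149 = 7 + ((6 - 85)*(-5))*149 = 7 - 79*(-5)*149 = 7 + 395*149 = 7 + 58855 = 58862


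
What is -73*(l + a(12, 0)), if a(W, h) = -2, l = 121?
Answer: -8687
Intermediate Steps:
-73*(l + a(12, 0)) = -73*(121 - 2) = -73*119 = -8687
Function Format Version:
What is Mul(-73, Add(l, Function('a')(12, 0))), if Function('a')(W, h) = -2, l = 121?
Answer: -8687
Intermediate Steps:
Mul(-73, Add(l, Function('a')(12, 0))) = Mul(-73, Add(121, -2)) = Mul(-73, 119) = -8687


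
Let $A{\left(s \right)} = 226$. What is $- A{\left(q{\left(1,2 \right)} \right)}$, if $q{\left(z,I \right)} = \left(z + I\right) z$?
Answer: $-226$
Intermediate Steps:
$q{\left(z,I \right)} = z \left(I + z\right)$ ($q{\left(z,I \right)} = \left(I + z\right) z = z \left(I + z\right)$)
$- A{\left(q{\left(1,2 \right)} \right)} = \left(-1\right) 226 = -226$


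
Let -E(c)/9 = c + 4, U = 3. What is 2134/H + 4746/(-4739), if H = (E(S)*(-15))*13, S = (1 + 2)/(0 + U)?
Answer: -4504732/5940675 ≈ -0.75829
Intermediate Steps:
S = 1 (S = (1 + 2)/(0 + 3) = 3/3 = 3*(⅓) = 1)
E(c) = -36 - 9*c (E(c) = -9*(c + 4) = -9*(4 + c) = -36 - 9*c)
H = 8775 (H = ((-36 - 9*1)*(-15))*13 = ((-36 - 9)*(-15))*13 = -45*(-15)*13 = 675*13 = 8775)
2134/H + 4746/(-4739) = 2134/8775 + 4746/(-4739) = 2134*(1/8775) + 4746*(-1/4739) = 2134/8775 - 678/677 = -4504732/5940675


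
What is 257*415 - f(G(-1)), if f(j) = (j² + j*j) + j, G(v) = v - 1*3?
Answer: 106627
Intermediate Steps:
G(v) = -3 + v (G(v) = v - 3 = -3 + v)
f(j) = j + 2*j² (f(j) = (j² + j²) + j = 2*j² + j = j + 2*j²)
257*415 - f(G(-1)) = 257*415 - (-3 - 1)*(1 + 2*(-3 - 1)) = 106655 - (-4)*(1 + 2*(-4)) = 106655 - (-4)*(1 - 8) = 106655 - (-4)*(-7) = 106655 - 1*28 = 106655 - 28 = 106627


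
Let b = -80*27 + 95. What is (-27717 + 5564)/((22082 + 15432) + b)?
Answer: -22153/35449 ≈ -0.62493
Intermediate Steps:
b = -2065 (b = -2160 + 95 = -2065)
(-27717 + 5564)/((22082 + 15432) + b) = (-27717 + 5564)/((22082 + 15432) - 2065) = -22153/(37514 - 2065) = -22153/35449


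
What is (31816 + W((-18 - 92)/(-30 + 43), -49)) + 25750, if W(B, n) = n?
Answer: 57517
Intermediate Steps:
(31816 + W((-18 - 92)/(-30 + 43), -49)) + 25750 = (31816 - 49) + 25750 = 31767 + 25750 = 57517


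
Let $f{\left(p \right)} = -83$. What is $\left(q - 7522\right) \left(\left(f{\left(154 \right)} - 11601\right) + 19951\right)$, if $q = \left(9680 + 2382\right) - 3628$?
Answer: $7539504$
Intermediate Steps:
$q = 8434$ ($q = 12062 - 3628 = 8434$)
$\left(q - 7522\right) \left(\left(f{\left(154 \right)} - 11601\right) + 19951\right) = \left(8434 - 7522\right) \left(\left(-83 - 11601\right) + 19951\right) = 912 \left(-11684 + 19951\right) = 912 \cdot 8267 = 7539504$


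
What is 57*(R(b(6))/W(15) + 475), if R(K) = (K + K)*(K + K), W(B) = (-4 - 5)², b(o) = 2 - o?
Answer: 732241/27 ≈ 27120.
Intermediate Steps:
W(B) = 81 (W(B) = (-9)² = 81)
R(K) = 4*K² (R(K) = (2*K)*(2*K) = 4*K²)
57*(R(b(6))/W(15) + 475) = 57*((4*(2 - 1*6)²)/81 + 475) = 57*((4*(2 - 6)²)*(1/81) + 475) = 57*((4*(-4)²)*(1/81) + 475) = 57*((4*16)*(1/81) + 475) = 57*(64*(1/81) + 475) = 57*(64/81 + 475) = 57*(38539/81) = 732241/27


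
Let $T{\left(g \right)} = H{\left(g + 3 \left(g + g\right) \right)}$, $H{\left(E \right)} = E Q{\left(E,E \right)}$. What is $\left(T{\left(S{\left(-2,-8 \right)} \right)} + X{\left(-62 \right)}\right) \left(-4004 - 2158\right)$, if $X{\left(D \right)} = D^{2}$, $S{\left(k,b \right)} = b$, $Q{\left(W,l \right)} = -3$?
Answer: $-24721944$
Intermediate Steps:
$H{\left(E \right)} = - 3 E$ ($H{\left(E \right)} = E \left(-3\right) = - 3 E$)
$T{\left(g \right)} = - 21 g$ ($T{\left(g \right)} = - 3 \left(g + 3 \left(g + g\right)\right) = - 3 \left(g + 3 \cdot 2 g\right) = - 3 \left(g + 6 g\right) = - 3 \cdot 7 g = - 21 g$)
$\left(T{\left(S{\left(-2,-8 \right)} \right)} + X{\left(-62 \right)}\right) \left(-4004 - 2158\right) = \left(\left(-21\right) \left(-8\right) + \left(-62\right)^{2}\right) \left(-4004 - 2158\right) = \left(168 + 3844\right) \left(-6162\right) = 4012 \left(-6162\right) = -24721944$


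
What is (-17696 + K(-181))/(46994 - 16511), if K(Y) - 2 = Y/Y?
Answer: -17693/30483 ≈ -0.58042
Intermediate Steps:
K(Y) = 3 (K(Y) = 2 + Y/Y = 2 + 1 = 3)
(-17696 + K(-181))/(46994 - 16511) = (-17696 + 3)/(46994 - 16511) = -17693/30483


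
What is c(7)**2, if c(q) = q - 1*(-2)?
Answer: 81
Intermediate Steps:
c(q) = 2 + q (c(q) = q + 2 = 2 + q)
c(7)**2 = (2 + 7)**2 = 9**2 = 81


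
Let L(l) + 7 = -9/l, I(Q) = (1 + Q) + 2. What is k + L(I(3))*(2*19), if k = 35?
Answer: -288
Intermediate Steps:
I(Q) = 3 + Q
L(l) = -7 - 9/l
k + L(I(3))*(2*19) = 35 + (-7 - 9/(3 + 3))*(2*19) = 35 + (-7 - 9/6)*38 = 35 + (-7 - 9*⅙)*38 = 35 + (-7 - 3/2)*38 = 35 - 17/2*38 = 35 - 323 = -288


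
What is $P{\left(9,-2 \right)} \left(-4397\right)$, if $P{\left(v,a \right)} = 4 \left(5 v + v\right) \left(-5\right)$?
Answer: $4748760$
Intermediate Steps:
$P{\left(v,a \right)} = - 120 v$ ($P{\left(v,a \right)} = 4 \cdot 6 v \left(-5\right) = 24 v \left(-5\right) = - 120 v$)
$P{\left(9,-2 \right)} \left(-4397\right) = \left(-120\right) 9 \left(-4397\right) = \left(-1080\right) \left(-4397\right) = 4748760$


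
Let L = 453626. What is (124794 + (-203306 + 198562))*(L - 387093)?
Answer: 7987286650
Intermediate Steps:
(124794 + (-203306 + 198562))*(L - 387093) = (124794 + (-203306 + 198562))*(453626 - 387093) = (124794 - 4744)*66533 = 120050*66533 = 7987286650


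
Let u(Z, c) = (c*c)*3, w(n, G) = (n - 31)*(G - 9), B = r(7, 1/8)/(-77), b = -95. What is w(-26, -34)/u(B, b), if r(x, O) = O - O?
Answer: 43/475 ≈ 0.090526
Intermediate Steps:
r(x, O) = 0
B = 0 (B = 0/(-77) = 0*(-1/77) = 0)
w(n, G) = (-31 + n)*(-9 + G)
u(Z, c) = 3*c**2 (u(Z, c) = c**2*3 = 3*c**2)
w(-26, -34)/u(B, b) = (279 - 31*(-34) - 9*(-26) - 34*(-26))/((3*(-95)**2)) = (279 + 1054 + 234 + 884)/((3*9025)) = 2451/27075 = 2451*(1/27075) = 43/475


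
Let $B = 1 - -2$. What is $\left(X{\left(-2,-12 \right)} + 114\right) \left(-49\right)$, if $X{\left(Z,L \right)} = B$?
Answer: $-5733$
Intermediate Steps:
$B = 3$ ($B = 1 + 2 = 3$)
$X{\left(Z,L \right)} = 3$
$\left(X{\left(-2,-12 \right)} + 114\right) \left(-49\right) = \left(3 + 114\right) \left(-49\right) = 117 \left(-49\right) = -5733$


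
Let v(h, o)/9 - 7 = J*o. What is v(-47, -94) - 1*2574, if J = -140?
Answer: 115929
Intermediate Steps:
v(h, o) = 63 - 1260*o (v(h, o) = 63 + 9*(-140*o) = 63 - 1260*o)
v(-47, -94) - 1*2574 = (63 - 1260*(-94)) - 1*2574 = (63 + 118440) - 2574 = 118503 - 2574 = 115929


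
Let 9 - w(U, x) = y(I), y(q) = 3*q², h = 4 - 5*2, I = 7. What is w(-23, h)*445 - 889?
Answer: -62299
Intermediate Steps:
h = -6 (h = 4 - 10 = -6)
w(U, x) = -138 (w(U, x) = 9 - 3*7² = 9 - 3*49 = 9 - 1*147 = 9 - 147 = -138)
w(-23, h)*445 - 889 = -138*445 - 889 = -61410 - 889 = -62299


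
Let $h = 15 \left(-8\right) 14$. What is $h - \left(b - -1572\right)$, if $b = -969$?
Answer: $-2283$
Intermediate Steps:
$h = -1680$ ($h = \left(-120\right) 14 = -1680$)
$h - \left(b - -1572\right) = -1680 - \left(-969 - -1572\right) = -1680 - \left(-969 + 1572\right) = -1680 - 603 = -2283$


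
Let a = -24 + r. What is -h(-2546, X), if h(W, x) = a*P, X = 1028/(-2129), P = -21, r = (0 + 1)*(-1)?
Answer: -525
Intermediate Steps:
r = -1 (r = 1*(-1) = -1)
X = -1028/2129 (X = 1028*(-1/2129) = -1028/2129 ≈ -0.48286)
a = -25 (a = -24 - 1 = -25)
h(W, x) = 525 (h(W, x) = -25*(-21) = 525)
-h(-2546, X) = -1*525 = -525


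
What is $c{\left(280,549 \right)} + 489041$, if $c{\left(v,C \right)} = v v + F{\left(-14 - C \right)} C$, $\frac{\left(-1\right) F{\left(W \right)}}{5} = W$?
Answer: $2112876$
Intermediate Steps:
$F{\left(W \right)} = - 5 W$
$c{\left(v,C \right)} = v^{2} + C \left(70 + 5 C\right)$ ($c{\left(v,C \right)} = v v + - 5 \left(-14 - C\right) C = v^{2} + \left(70 + 5 C\right) C = v^{2} + C \left(70 + 5 C\right)$)
$c{\left(280,549 \right)} + 489041 = \left(280^{2} + 5 \cdot 549 \left(14 + 549\right)\right) + 489041 = \left(78400 + 5 \cdot 549 \cdot 563\right) + 489041 = \left(78400 + 1545435\right) + 489041 = 1623835 + 489041 = 2112876$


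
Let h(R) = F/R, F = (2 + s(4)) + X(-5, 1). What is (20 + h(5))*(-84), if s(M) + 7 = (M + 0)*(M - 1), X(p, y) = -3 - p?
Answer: -9156/5 ≈ -1831.2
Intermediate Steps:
s(M) = -7 + M*(-1 + M) (s(M) = -7 + (M + 0)*(M - 1) = -7 + M*(-1 + M))
F = 9 (F = (2 + (-7 + 4² - 1*4)) + (-3 - 1*(-5)) = (2 + (-7 + 16 - 4)) + (-3 + 5) = (2 + 5) + 2 = 7 + 2 = 9)
h(R) = 9/R
(20 + h(5))*(-84) = (20 + 9/5)*(-84) = (109/5)*(-84) = -9156/5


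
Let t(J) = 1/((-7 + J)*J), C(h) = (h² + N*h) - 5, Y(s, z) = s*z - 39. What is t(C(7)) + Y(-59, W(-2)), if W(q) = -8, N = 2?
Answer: 1280815/2958 ≈ 433.00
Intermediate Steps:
Y(s, z) = -39 + s*z
C(h) = -5 + h² + 2*h (C(h) = (h² + 2*h) - 5 = -5 + h² + 2*h)
t(J) = 1/(J*(-7 + J))
t(C(7)) + Y(-59, W(-2)) = 1/((-5 + 7² + 2*7)*(-7 + (-5 + 7² + 2*7))) + (-39 - 59*(-8)) = 1/((-5 + 49 + 14)*(-7 + (-5 + 49 + 14))) + (-39 + 472) = 1/(58*(-7 + 58)) + 433 = (1/58)/51 + 433 = (1/58)*(1/51) + 433 = 1/2958 + 433 = 1280815/2958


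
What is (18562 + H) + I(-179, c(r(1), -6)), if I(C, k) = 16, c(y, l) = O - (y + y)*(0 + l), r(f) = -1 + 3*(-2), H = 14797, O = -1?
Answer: 33375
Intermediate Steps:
r(f) = -7 (r(f) = -1 - 6 = -7)
c(y, l) = -1 - 2*l*y (c(y, l) = -1 - (y + y)*(0 + l) = -1 - 2*y*l = -1 - 2*l*y)
(18562 + H) + I(-179, c(r(1), -6)) = (18562 + 14797) + 16 = 33359 + 16 = 33375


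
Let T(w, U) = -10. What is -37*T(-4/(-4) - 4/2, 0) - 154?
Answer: 216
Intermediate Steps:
-37*T(-4/(-4) - 4/2, 0) - 154 = -37*(-10) - 154 = 370 - 154 = 216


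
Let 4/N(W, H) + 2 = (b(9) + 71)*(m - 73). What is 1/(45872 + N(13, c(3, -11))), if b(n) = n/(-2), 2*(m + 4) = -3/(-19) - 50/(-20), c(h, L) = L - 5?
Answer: 40273/1847403024 ≈ 2.1800e-5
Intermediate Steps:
c(h, L) = -5 + L
m = -203/76 (m = -4 + (-3/(-19) - 50/(-20))/2 = -4 + (-3*(-1/19) - 50*(-1/20))/2 = -4 + (3/19 + 5/2)/2 = -4 + (1/2)*(101/38) = -4 + 101/76 = -203/76 ≈ -2.6711)
b(n) = -n/2 (b(n) = n*(-1/2) = -n/2)
N(W, H) = -32/40273 (N(W, H) = 4/(-2 + (-1/2*9 + 71)*(-203/76 - 73)) = 4/(-2 + (-9/2 + 71)*(-5751/76)) = 4/(-2 + (133/2)*(-5751/76)) = 4/(-2 - 40257/8) = 4/(-40273/8) = 4*(-8/40273) = -32/40273)
1/(45872 + N(13, c(3, -11))) = 1/(45872 - 32/40273) = 1/(1847403024/40273) = 40273/1847403024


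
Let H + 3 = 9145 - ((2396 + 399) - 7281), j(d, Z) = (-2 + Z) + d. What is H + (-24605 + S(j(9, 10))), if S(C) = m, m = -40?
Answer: -11017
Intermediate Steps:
j(d, Z) = -2 + Z + d
S(C) = -40
H = 13628 (H = -3 + (9145 - ((2396 + 399) - 7281)) = -3 + (9145 - (2795 - 7281)) = -3 + (9145 - 1*(-4486)) = -3 + (9145 + 4486) = -3 + 13631 = 13628)
H + (-24605 + S(j(9, 10))) = 13628 + (-24605 - 40) = 13628 - 24645 = -11017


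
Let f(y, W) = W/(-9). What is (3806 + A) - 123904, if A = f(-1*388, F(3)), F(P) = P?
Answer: -360295/3 ≈ -1.2010e+5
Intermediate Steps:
f(y, W) = -W/9 (f(y, W) = W*(-1/9) = -W/9)
A = -1/3 (A = -1/9*3 = -1/3 ≈ -0.33333)
(3806 + A) - 123904 = (3806 - 1/3) - 123904 = 11417/3 - 123904 = -360295/3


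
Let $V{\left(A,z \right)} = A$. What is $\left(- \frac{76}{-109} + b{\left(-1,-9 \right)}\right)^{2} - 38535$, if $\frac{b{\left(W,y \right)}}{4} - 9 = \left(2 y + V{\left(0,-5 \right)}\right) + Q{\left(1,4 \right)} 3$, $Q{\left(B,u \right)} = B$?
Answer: $- \frac{451382735}{11881} \approx -37992.0$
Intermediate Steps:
$b{\left(W,y \right)} = 48 + 8 y$ ($b{\left(W,y \right)} = 36 + 4 \left(\left(2 y + 0\right) + 1 \cdot 3\right) = 36 + 4 \left(2 y + 3\right) = 36 + 4 \left(3 + 2 y\right) = 36 + \left(12 + 8 y\right) = 48 + 8 y$)
$\left(- \frac{76}{-109} + b{\left(-1,-9 \right)}\right)^{2} - 38535 = \left(- \frac{76}{-109} + \left(48 + 8 \left(-9\right)\right)\right)^{2} - 38535 = \left(\left(-76\right) \left(- \frac{1}{109}\right) + \left(48 - 72\right)\right)^{2} - 38535 = \left(\frac{76}{109} - 24\right)^{2} - 38535 = \left(- \frac{2540}{109}\right)^{2} - 38535 = \frac{6451600}{11881} - 38535 = - \frac{451382735}{11881}$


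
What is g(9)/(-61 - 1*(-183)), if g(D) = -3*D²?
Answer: -243/122 ≈ -1.9918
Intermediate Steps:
g(9)/(-61 - 1*(-183)) = (-3*9²)/(-61 - 1*(-183)) = (-3*81)/(-61 + 183) = -243/122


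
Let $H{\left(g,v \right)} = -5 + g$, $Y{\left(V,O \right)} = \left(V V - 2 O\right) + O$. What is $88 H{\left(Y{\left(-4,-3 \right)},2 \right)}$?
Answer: $1232$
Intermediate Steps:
$Y{\left(V,O \right)} = V^{2} - O$ ($Y{\left(V,O \right)} = \left(V^{2} - 2 O\right) + O = V^{2} - O$)
$88 H{\left(Y{\left(-4,-3 \right)},2 \right)} = 88 \left(-5 - \left(-3 - \left(-4\right)^{2}\right)\right) = 88 \left(-5 + \left(16 + 3\right)\right) = 88 \left(-5 + 19\right) = 88 \cdot 14 = 1232$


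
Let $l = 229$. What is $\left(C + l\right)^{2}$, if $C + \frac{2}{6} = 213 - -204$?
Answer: $\frac{3751969}{9} \approx 4.1689 \cdot 10^{5}$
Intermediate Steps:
$C = \frac{1250}{3}$ ($C = - \frac{1}{3} + \left(213 - -204\right) = - \frac{1}{3} + \left(213 + 204\right) = - \frac{1}{3} + 417 = \frac{1250}{3} \approx 416.67$)
$\left(C + l\right)^{2} = \left(\frac{1250}{3} + 229\right)^{2} = \left(\frac{1937}{3}\right)^{2} = \frac{3751969}{9}$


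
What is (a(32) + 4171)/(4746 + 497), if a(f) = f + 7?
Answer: 4210/5243 ≈ 0.80298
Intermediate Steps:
a(f) = 7 + f
(a(32) + 4171)/(4746 + 497) = ((7 + 32) + 4171)/(4746 + 497) = (39 + 4171)/5243 = 4210*(1/5243) = 4210/5243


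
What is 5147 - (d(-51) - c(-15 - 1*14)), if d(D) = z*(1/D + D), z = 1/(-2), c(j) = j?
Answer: 259717/51 ≈ 5092.5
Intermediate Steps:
z = -½ (z = 1*(-½) = -½ ≈ -0.50000)
d(D) = -D/2 - 1/(2*D) (d(D) = -(1/D + D)/2 = -(D + 1/D)/2 = -D/2 - 1/(2*D))
5147 - (d(-51) - c(-15 - 1*14)) = 5147 - ((½)*(-1 - 1*(-51)²)/(-51) - (-15 - 1*14)) = 5147 - ((½)*(-1/51)*(-1 - 1*2601) - (-15 - 14)) = 5147 - ((½)*(-1/51)*(-1 - 2601) - 1*(-29)) = 5147 - ((½)*(-1/51)*(-2602) + 29) = 5147 - (1301/51 + 29) = 5147 - 1*2780/51 = 5147 - 2780/51 = 259717/51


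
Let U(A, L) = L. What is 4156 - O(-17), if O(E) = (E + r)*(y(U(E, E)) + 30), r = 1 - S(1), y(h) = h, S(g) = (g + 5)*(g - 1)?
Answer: 4364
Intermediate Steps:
S(g) = (-1 + g)*(5 + g) (S(g) = (5 + g)*(-1 + g) = (-1 + g)*(5 + g))
r = 1 (r = 1 - (-5 + 1**2 + 4*1) = 1 - (-5 + 1 + 4) = 1 - 1*0 = 1 + 0 = 1)
O(E) = (1 + E)*(30 + E) (O(E) = (E + 1)*(E + 30) = (1 + E)*(30 + E))
4156 - O(-17) = 4156 - (30 + (-17)**2 + 31*(-17)) = 4156 - (30 + 289 - 527) = 4156 - 1*(-208) = 4156 + 208 = 4364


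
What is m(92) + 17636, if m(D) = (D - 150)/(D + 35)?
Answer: 2239714/127 ≈ 17636.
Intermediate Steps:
m(D) = (-150 + D)/(35 + D)
m(92) + 17636 = (-150 + 92)/(35 + 92) + 17636 = -58/127 + 17636 = 2239714/127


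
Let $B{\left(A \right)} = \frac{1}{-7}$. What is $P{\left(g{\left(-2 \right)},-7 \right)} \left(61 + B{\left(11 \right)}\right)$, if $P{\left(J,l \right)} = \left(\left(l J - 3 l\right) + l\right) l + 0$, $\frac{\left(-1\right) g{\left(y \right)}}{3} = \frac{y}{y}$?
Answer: $-14910$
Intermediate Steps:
$g{\left(y \right)} = -3$ ($g{\left(y \right)} = - 3 \frac{y}{y} = \left(-3\right) 1 = -3$)
$B{\left(A \right)} = - \frac{1}{7}$
$P{\left(J,l \right)} = l \left(- 2 l + J l\right)$ ($P{\left(J,l \right)} = \left(\left(J l - 3 l\right) + l\right) l + 0 = \left(\left(- 3 l + J l\right) + l\right) l + 0 = \left(- 2 l + J l\right) l + 0 = l \left(- 2 l + J l\right) + 0 = l \left(- 2 l + J l\right)$)
$P{\left(g{\left(-2 \right)},-7 \right)} \left(61 + B{\left(11 \right)}\right) = \left(-7\right)^{2} \left(-2 - 3\right) \left(61 - \frac{1}{7}\right) = 49 \left(-5\right) \frac{426}{7} = \left(-245\right) \frac{426}{7} = -14910$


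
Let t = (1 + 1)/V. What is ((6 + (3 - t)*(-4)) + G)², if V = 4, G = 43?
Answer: 1521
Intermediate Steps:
t = ½ (t = (1 + 1)/4 = 2*(¼) = ½ ≈ 0.50000)
((6 + (3 - t)*(-4)) + G)² = ((6 + (3 - 1*½)*(-4)) + 43)² = ((6 + (3 - ½)*(-4)) + 43)² = ((6 + (5/2)*(-4)) + 43)² = ((6 - 10) + 43)² = (-4 + 43)² = 39² = 1521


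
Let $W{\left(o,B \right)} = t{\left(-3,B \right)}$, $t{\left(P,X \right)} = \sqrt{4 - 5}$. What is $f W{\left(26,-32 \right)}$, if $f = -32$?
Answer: $- 32 i \approx - 32.0 i$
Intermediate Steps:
$t{\left(P,X \right)} = i$ ($t{\left(P,X \right)} = \sqrt{-1} = i$)
$W{\left(o,B \right)} = i$
$f W{\left(26,-32 \right)} = - 32 i$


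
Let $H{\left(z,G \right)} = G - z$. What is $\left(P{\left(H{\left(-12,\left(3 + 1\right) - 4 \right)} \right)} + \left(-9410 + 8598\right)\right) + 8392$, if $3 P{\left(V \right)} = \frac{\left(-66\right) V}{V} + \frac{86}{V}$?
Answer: $\frac{136087}{18} \approx 7560.4$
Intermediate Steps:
$P{\left(V \right)} = -22 + \frac{86}{3 V}$ ($P{\left(V \right)} = \frac{\frac{\left(-66\right) V}{V} + \frac{86}{V}}{3} = \frac{-66 + \frac{86}{V}}{3} = -22 + \frac{86}{3 V}$)
$\left(P{\left(H{\left(-12,\left(3 + 1\right) - 4 \right)} \right)} + \left(-9410 + 8598\right)\right) + 8392 = \left(\left(-22 + \frac{86}{3 \left(\left(\left(3 + 1\right) - 4\right) - -12\right)}\right) + \left(-9410 + 8598\right)\right) + 8392 = \left(\left(-22 + \frac{86}{3 \left(\left(4 - 4\right) + 12\right)}\right) - 812\right) + 8392 = \left(\left(-22 + \frac{86}{3 \left(0 + 12\right)}\right) - 812\right) + 8392 = \left(\left(-22 + \frac{86}{3 \cdot 12}\right) - 812\right) + 8392 = \left(\left(-22 + \frac{86}{3} \cdot \frac{1}{12}\right) - 812\right) + 8392 = \left(\left(-22 + \frac{43}{18}\right) - 812\right) + 8392 = \left(- \frac{353}{18} - 812\right) + 8392 = - \frac{14969}{18} + 8392 = \frac{136087}{18}$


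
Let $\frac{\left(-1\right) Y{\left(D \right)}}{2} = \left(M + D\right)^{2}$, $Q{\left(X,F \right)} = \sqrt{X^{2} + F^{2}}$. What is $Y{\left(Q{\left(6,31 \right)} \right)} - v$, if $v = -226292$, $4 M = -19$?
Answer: $\frac{1794023}{8} + 19 \sqrt{997} \approx 2.2485 \cdot 10^{5}$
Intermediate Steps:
$M = - \frac{19}{4}$ ($M = \frac{1}{4} \left(-19\right) = - \frac{19}{4} \approx -4.75$)
$Q{\left(X,F \right)} = \sqrt{F^{2} + X^{2}}$
$Y{\left(D \right)} = - 2 \left(- \frac{19}{4} + D\right)^{2}$
$Y{\left(Q{\left(6,31 \right)} \right)} - v = - \frac{\left(-19 + 4 \sqrt{31^{2} + 6^{2}}\right)^{2}}{8} - -226292 = - \frac{\left(-19 + 4 \sqrt{961 + 36}\right)^{2}}{8} + 226292 = - \frac{\left(-19 + 4 \sqrt{997}\right)^{2}}{8} + 226292 = 226292 - \frac{\left(-19 + 4 \sqrt{997}\right)^{2}}{8}$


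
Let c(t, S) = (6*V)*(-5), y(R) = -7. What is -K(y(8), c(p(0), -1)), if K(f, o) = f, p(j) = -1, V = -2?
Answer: 7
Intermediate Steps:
c(t, S) = 60 (c(t, S) = (6*(-2))*(-5) = -12*(-5) = 60)
-K(y(8), c(p(0), -1)) = -1*(-7) = 7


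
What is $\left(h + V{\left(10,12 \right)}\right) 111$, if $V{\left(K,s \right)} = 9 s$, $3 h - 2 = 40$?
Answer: $13542$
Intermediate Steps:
$h = 14$ ($h = \frac{2}{3} + \frac{1}{3} \cdot 40 = \frac{2}{3} + \frac{40}{3} = 14$)
$\left(h + V{\left(10,12 \right)}\right) 111 = \left(14 + 9 \cdot 12\right) 111 = \left(14 + 108\right) 111 = 122 \cdot 111 = 13542$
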